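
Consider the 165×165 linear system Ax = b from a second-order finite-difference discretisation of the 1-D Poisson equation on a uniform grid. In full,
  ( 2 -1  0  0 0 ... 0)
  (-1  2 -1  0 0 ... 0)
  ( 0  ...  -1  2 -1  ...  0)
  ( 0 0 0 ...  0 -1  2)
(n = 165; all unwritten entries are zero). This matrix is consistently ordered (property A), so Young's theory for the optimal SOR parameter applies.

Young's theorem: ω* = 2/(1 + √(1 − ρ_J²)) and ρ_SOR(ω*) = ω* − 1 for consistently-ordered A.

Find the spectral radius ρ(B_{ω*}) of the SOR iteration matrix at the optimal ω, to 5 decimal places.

ρ_SOR = 0.96285

B_J for the 165×165 system has eigenvalues cos(kπ/166); ρ_J = cos(π/166) = 0.99982.
√(1−ρ_J²) simplifies to sin(π/166) = 0.018924.
ω* = 2/(1+0.018924) = 1.96285
Hence ρ(B_{ω*}) = 1.96285 − 1 = 0.96285.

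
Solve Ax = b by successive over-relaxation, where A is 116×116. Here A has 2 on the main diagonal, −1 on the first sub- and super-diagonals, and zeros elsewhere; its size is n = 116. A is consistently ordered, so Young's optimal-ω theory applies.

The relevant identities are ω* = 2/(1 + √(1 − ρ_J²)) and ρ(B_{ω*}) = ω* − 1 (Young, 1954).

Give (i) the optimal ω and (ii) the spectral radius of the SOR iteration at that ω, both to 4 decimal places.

With n=116, ρ(Jacobi) = cos(π/117) = 0.9996.
√(1 − cos²(π/117)) = sin(π/117) ≈ 0.02685.
ω* = 2/(1+0.02685) = 1.9477
At ω = 1.9477 every |λ(B_ω)| = ω−1, so ρ_SOR = 0.9477.

ω* = 1.9477, ρ_SOR = 0.9477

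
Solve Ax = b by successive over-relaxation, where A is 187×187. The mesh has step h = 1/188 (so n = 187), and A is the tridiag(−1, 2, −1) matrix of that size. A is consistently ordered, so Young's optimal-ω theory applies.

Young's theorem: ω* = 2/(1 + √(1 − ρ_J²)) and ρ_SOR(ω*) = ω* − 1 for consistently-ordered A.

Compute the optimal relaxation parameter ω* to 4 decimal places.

ω* = 1.9671

spectrum of D⁻¹(L+U) = {cos(kπ/188) : 1≤k≤187}; ρ_J = cos(π/188) = 0.9999.
√(1−ρ_J²) simplifies to sin(π/188) = 0.01671.
Young: ω* = 2/(1+√(1−ρ_J²)) = 2/(1+0.01671) = 2/1.01671 = 1.9671.
and ρ(B_{ω*}) = 1.9671 − 1 = 0.9671.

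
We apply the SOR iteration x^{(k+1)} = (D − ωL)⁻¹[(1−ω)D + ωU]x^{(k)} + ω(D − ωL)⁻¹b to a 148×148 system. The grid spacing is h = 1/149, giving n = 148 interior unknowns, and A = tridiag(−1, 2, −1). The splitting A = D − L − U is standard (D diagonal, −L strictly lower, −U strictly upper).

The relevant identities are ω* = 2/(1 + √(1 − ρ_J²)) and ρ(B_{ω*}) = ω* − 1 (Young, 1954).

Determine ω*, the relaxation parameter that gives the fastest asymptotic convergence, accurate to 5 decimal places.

n=148: λ(B_J) = 1 − λ(A)/2 = cos(kπ/149); k=1 gives ρ_J = 0.99978.
√(1−ρ_J²) = |sin(π/149)| = 0.021083
So ω* = 2/1.021083 = 1.95870 (Young).
ρ_SOR = ω* − 1 ≈ 0.95870.

ω* = 1.95870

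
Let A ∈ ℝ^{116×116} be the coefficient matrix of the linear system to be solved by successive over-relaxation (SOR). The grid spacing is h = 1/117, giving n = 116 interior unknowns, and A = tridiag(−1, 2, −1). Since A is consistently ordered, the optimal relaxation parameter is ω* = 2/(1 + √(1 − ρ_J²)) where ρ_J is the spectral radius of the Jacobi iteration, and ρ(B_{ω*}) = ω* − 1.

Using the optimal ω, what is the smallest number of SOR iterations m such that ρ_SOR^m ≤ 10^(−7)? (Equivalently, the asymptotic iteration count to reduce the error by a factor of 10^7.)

spectrum of D⁻¹(L+U) = {cos(kπ/117) : 1≤k≤116}; ρ_J = cos(π/117) = 0.9996395.
√(1−ρ_J²) simplifies to sin(π/117) = 0.0268480.
So ω* = 2/1.0268480 = 1.9477079 (Young).
ρ(B_{ω*}) = ω*−1 = 0.9477079
Need (0.9477079)^m ≤ 10^(−7): m ≥ 7·ln10/|ln 0.9477079| = 16.1181/0.0537089 = 300.101 ⇒ m = 301.

m = 301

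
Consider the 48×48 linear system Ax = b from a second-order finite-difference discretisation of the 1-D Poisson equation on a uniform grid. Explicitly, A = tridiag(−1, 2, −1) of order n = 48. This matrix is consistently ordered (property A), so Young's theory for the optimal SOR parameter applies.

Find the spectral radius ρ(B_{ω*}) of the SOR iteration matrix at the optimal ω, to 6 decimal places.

[ρ_J] n=48: ρ(B_J) = cos(π/(n+1)) = cos(π/49) = 0.997945.
1 − cos²(π/49) = sin²(π/49) ⇒ √(1−ρ_J²) = sin(π/49) = 0.0640702.
Young: ω* = 2/(1+√(1−ρ_J²)) = 2/(1+0.0640702) = 2/1.0640702 = 1.879575.
ρ_SOR = ω* − 1 = 1.879575 − 1 = 0.879575.

ρ_SOR = 0.879575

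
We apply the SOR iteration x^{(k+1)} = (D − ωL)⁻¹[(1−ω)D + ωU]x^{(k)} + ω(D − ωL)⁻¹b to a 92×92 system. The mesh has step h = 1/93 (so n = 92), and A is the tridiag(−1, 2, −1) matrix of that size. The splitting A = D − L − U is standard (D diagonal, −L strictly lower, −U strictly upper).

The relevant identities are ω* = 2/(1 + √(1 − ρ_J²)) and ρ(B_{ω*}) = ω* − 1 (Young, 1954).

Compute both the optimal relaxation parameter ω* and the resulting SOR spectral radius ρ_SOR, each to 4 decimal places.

ω* = 1.9347, ρ_SOR = 0.9347

½·tridiag(1,0,1) at n=92: λ_k = cos(kπ/93); max |λ| at k=1 ⇒ ρ_J = cos(π/93) ≈ 0.9994.
√(1 − cos²(π/93)) = sin(π/93) ≈ 0.03377.
[ω*] 2 ÷ (1 + 0.03377) = 2 ÷ 1.03377 = 1.9347.
[ρ_SOR] ω* − 1 = 0.9347.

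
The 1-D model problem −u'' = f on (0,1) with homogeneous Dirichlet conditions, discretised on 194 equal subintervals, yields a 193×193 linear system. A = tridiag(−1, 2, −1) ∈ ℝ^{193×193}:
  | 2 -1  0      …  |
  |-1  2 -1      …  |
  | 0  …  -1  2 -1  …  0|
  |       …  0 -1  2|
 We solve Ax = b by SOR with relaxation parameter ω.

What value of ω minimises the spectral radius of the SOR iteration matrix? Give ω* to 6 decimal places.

[ρ_J] n=193: ρ(B_J) = cos(π/(n+1)) = cos(π/194) = 0.999869.
root = sin(π/194) = 0.0161931  (since 1−cos² = sin²).
[ω*] 2 ÷ (1 + 0.0161931) = 2 ÷ 1.0161931 = 1.968130.
At ω = 1.968130 every |λ(B_ω)| = ω−1, so ρ_SOR = 0.968130.

ω* = 1.968130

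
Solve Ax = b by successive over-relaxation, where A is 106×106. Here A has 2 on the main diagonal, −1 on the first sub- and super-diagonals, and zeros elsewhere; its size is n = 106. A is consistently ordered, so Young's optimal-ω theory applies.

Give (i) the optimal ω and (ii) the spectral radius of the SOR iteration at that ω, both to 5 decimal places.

ω* = 1.94296, ρ_SOR = 0.94296

n=106: λ(B_J) = 1 − λ(A)/2 = cos(kπ/107); k=1 gives ρ_J = 0.99957.
√(1 − cos²(π/107)) = sin(π/107) ≈ 0.029356.
ω* = 2/(1 + 0.029356) = 2/1.029356 = 1.94296.
[ρ_SOR] ω* − 1 = 0.94296.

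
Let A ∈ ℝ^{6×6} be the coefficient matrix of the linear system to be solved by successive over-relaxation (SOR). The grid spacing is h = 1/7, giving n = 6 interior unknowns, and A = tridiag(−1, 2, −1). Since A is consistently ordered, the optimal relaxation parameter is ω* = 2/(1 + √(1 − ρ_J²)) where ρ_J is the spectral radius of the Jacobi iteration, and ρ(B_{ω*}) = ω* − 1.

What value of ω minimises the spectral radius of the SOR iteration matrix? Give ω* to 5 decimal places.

n=6: λ(B_J) = 1 − λ(A)/2 = cos(kπ/7); k=1 gives ρ_J = 0.90097.
√(1 − cos²(π/7)) = sin(π/7) ≈ 0.433884.
Young: ω* = 2/(1+√(1−ρ_J²)) = 2/(1+0.433884) = 2/1.433884 = 1.39481.
At ω = 1.39481 every |λ(B_ω)| = ω−1, so ρ_SOR = 0.39481.

ω* = 1.39481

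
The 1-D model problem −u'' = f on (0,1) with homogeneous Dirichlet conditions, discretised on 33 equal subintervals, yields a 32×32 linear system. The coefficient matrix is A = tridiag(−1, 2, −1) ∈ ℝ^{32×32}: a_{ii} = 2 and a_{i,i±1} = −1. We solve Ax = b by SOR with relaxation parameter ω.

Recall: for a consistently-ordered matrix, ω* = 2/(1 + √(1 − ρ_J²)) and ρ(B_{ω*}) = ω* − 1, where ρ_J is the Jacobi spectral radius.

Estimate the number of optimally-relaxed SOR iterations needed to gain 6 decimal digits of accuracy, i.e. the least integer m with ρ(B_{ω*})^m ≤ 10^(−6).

ρ_J = max_k |cos(kπ/33)| = cos(π/33) = 0.9954719
√(1−ρ_J²) simplifies to sin(π/33) = 0.0950560.
ω* = 2/(1 + 0.0950560) = 2/1.0950560 = 1.8263906.
and ρ(B_{ω*}) = 1.8263906 − 1 = 0.8263906.
ρ_SOR^m ≤ 10^(−6) ⇔ m ≥ 6·ln10/(−ln 0.8263906) = 13.8155/0.190688 = 72.451; m = ⌈72.451⌉ = 73.

m = 73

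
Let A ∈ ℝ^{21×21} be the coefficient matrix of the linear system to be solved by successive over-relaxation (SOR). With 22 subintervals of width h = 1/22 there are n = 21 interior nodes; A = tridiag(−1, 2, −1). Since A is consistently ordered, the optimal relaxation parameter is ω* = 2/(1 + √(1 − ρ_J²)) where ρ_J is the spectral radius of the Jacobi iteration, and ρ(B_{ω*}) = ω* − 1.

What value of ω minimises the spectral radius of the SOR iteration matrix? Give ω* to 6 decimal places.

ω* = 1.750831

spectrum of D⁻¹(L+U) = {cos(kπ/22) : 1≤k≤21}; ρ_J = cos(π/22) = 0.989821.
√(1 − cos²(π/22)) = sin(π/22) ≈ 0.1423148.
ω* = 2 / (1 + 0.1423148) = 2 / 1.1423148 ≈ 1.750831.
ρ(B_{ω*}) = ω*−1 = 0.750831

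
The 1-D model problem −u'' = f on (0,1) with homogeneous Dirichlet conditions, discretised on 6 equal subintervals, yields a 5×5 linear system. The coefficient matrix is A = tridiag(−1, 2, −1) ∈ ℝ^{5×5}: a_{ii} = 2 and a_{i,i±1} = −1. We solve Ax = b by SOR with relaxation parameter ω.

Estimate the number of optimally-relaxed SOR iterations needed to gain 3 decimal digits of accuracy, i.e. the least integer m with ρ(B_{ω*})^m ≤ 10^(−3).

B_J for the 5×5 system has eigenvalues cos(kπ/6); ρ_J = cos(π/6) = 0.8660254.
√(1 − cos²(π/6)) = sin(π/6) ≈ 0.5000000.
Then 2/(1+√(1−ρ_J²)) = 2/(1+0.5000000); ω* = 2/1.5000000 = 1.3333333.
At ω = 1.3333333 every |λ(B_ω)| = ω−1, so ρ_SOR = 0.3333333.
(0.3333333)^m ≤ 10^{−3}  ⇒  m·ln(0.3333333) ≤ −3·ln10  ⇒  m ≥ 6.288  ⇒  m = 7

m = 7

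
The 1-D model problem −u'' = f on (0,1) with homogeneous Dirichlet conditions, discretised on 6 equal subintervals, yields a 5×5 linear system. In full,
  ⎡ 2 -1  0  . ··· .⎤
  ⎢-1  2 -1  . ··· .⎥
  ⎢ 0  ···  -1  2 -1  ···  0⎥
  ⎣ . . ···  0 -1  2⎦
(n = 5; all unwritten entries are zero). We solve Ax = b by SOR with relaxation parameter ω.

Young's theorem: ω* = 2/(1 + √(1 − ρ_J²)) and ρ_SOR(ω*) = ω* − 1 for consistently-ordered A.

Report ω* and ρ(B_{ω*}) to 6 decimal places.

ω* = 1.333333, ρ_SOR = 0.333333

With n=5, ρ(Jacobi) = cos(π/6) = 0.866025.
√(1 − cos²(π/6)) = sin(π/6) ≈ 0.5000000.
ω* = 2/(1+0.5000000) = 1.333333
ρ_SOR = ω* − 1 = 1.333333 − 1 = 0.333333.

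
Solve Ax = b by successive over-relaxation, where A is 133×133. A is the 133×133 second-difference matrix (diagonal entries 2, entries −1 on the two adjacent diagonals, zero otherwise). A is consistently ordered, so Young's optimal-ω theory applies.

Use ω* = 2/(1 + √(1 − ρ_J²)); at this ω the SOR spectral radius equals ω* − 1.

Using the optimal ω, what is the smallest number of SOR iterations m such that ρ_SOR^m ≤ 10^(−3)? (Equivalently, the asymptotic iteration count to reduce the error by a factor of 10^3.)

m = 148

spectrum of D⁻¹(L+U) = {cos(kπ/134) : 1≤k≤133}; ρ_J = cos(π/134) = 0.9997252.
√(1 − cos²(π/134)) = sin(π/134) ≈ 0.0234426.
ω* = 2 / (1 + 0.0234426) = 2 / 1.0234426 ≈ 1.9541887.
Hence ρ(B_{ω*}) = 1.9541887 − 1 = 0.9541887.
Need (0.9541887)^m ≤ 10^(−3): m ≥ 3·ln10/|ln 0.9541887| = 6.90776/0.0468938 = 147.306 ⇒ m = 148.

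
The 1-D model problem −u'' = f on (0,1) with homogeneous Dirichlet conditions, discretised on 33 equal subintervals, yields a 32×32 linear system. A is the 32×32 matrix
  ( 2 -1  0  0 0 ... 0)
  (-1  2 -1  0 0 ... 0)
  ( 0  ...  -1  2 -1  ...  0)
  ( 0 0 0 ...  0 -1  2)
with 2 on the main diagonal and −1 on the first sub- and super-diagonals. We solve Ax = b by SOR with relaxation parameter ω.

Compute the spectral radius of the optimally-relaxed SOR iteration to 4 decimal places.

ρ_SOR = 0.8264

spectrum of D⁻¹(L+U) = {cos(kπ/33) : 1≤k≤32}; ρ_J = cos(π/33) = 0.9955.
√(1 − cos²(π/33)) = sin(π/33) ≈ 0.09506.
ω* = 2/(1+0.09506) = 1.8264
[ρ_SOR] ω* − 1 = 0.8264.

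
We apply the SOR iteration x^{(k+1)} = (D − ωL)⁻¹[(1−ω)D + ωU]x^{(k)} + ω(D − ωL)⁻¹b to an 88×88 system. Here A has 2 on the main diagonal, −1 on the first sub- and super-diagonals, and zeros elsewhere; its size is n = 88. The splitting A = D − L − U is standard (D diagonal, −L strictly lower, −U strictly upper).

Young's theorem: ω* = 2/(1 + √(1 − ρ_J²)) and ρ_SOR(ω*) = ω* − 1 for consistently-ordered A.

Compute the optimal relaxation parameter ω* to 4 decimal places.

ω* = 1.9318

½·tridiag(1,0,1) at n=88: λ_k = cos(kπ/89); max |λ| at k=1 ⇒ ρ_J = cos(π/89) ≈ 0.9994.
root = sin(π/89) = 0.03529  (since 1−cos² = sin²).
[ω*] 2 ÷ (1 + 0.03529) = 2 ÷ 1.03529 = 1.9318.
At ω = 1.9318 every |λ(B_ω)| = ω−1, so ρ_SOR = 0.9318.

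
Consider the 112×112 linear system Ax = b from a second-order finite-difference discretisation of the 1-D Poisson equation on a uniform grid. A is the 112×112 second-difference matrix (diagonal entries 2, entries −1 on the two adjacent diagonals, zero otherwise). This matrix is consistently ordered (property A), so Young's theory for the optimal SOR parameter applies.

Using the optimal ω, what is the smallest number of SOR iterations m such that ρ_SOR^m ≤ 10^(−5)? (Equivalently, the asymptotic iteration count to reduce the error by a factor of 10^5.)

m = 208

[ρ_J] n=112: ρ(B_J) = cos(π/(n+1)) = cos(π/113) = 0.9996136.
√(1 − cos²(π/113)) = sin(π/113) ≈ 0.0277981.
[ω*] 2 ÷ (1 + 0.0277981) = 2 ÷ 1.0277981 = 1.9459075.
[ρ_SOR] ω* − 1 = 0.9459075.
Need (0.9459075)^m ≤ 10^(−5): m ≥ 5·ln10/|ln 0.9459075| = 11.5129/0.0556105 = 207.027 ⇒ m = 208.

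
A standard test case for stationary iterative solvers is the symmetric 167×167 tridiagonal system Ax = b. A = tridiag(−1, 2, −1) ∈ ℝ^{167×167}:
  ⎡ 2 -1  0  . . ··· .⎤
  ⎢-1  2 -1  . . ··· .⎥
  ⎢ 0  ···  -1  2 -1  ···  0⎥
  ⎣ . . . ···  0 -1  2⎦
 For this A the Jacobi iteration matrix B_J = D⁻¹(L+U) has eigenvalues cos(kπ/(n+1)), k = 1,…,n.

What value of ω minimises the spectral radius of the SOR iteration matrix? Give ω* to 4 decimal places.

n=167: λ(B_J) = 1 − λ(A)/2 = cos(kπ/168); k=1 gives ρ_J = 0.9998.
root = sin(π/168) = 0.01870  (since 1−cos² = sin²).
So ω* = 2/1.01870 = 1.9633 (Young).
ρ_SOR = ω* − 1 ≈ 0.9633.

ω* = 1.9633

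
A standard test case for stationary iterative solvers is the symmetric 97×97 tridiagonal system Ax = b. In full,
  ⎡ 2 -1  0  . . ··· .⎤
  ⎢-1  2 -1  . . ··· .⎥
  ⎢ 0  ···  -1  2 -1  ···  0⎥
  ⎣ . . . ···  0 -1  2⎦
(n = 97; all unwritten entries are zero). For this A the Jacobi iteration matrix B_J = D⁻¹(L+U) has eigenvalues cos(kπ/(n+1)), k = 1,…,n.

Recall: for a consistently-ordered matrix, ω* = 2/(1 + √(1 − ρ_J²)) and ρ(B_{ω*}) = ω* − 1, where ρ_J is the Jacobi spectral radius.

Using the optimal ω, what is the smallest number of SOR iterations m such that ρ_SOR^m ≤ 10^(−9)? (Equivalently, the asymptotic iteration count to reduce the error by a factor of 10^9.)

m = 324

spectrum of D⁻¹(L+U) = {cos(kπ/98) : 1≤k≤97}; ρ_J = cos(π/98) = 0.9994862.
√(1−ρ_J²) simplifies to sin(π/98) = 0.0320516.
Young: ω* = 2/(1+√(1−ρ_J²)) = 2/(1+0.0320516) = 2/1.0320516 = 1.9378876.
ρ(B_{ω*}) = ω*−1 = 0.9378876
9·ln10 = 20.7233; −ln(0.9378876) = 0.0641252; m = ⌈20.7233/0.0641252⌉ = ⌈323.169⌉ = 324.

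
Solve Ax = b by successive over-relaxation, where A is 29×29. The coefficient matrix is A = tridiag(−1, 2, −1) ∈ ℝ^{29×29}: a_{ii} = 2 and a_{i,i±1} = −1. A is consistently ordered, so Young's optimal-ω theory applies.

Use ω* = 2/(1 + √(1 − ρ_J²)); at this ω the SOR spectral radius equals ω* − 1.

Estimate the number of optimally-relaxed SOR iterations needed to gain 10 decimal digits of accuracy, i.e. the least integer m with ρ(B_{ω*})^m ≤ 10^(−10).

m = 110

With n=29, ρ(Jacobi) = cos(π/30) = 0.9945219.
1 − cos²(π/30) = sin²(π/30) ⇒ √(1−ρ_J²) = sin(π/30) = 0.1045285.
ω* = 2 / (1 + 0.1045285) = 2 / 1.1045285 ≈ 1.8107274.
[ρ_SOR] ω* − 1 = 0.8107274.
For 10 digits: m = 10·ln10 / (−ln 0.8107274) = 23.0259/0.209823 = 109.740; round up → m = 110.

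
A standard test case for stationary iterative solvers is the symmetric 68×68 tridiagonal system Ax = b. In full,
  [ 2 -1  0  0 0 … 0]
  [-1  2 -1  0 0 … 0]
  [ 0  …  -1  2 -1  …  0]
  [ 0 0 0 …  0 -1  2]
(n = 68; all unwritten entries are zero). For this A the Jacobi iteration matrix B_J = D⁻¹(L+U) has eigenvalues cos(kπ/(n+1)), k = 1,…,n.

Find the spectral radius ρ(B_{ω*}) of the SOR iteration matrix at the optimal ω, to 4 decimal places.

spectrum of D⁻¹(L+U) = {cos(kπ/69) : 1≤k≤68}; ρ_J = cos(π/69) = 0.9990.
root = sin(π/69) = 0.04551  (since 1−cos² = sin²).
ω* = 2/(1+0.04551) = 1.9129
[ρ_SOR] ω* − 1 = 0.9129.

ρ_SOR = 0.9129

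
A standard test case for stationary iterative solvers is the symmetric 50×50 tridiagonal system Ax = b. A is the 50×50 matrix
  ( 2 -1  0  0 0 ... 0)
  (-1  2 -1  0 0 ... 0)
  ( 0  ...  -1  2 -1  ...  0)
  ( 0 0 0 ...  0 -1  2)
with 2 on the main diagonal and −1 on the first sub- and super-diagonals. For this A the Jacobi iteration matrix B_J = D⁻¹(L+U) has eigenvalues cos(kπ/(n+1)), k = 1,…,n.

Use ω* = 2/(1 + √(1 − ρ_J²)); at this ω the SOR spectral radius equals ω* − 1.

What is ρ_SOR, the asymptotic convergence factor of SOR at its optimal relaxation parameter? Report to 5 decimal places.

n=50: λ(B_J) = 1 − λ(A)/2 = cos(kπ/51); k=1 gives ρ_J = 0.99810.
√(1−ρ_J²) = |sin(π/51)| = 0.061561
ω* = 2/(1 + 0.061561) = 2/1.061561 = 1.88402.
ρ(B_{ω*}) = ω*−1 = 0.88402

ρ_SOR = 0.88402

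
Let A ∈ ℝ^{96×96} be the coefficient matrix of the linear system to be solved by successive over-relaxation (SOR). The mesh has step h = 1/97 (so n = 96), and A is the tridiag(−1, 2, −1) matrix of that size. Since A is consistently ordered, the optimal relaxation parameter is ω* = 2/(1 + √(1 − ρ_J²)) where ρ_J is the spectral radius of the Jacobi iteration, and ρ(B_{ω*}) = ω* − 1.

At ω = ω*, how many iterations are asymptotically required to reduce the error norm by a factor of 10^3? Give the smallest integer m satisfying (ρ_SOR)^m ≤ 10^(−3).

m = 107

spectrum of D⁻¹(L+U) = {cos(kπ/97) : 1≤k≤96}; ρ_J = cos(π/97) = 0.9994756.
√(1−ρ_J²) simplifies to sin(π/97) = 0.0323819.
Then 2/(1+√(1−ρ_J²)) = 2/(1+0.0323819); ω* = 2/1.0323819 = 1.9372676.
ρ(B_{ω*}) = ω*−1 = 0.9372676
ρ_SOR^m ≤ 10^(−3) ⇔ m ≥ 3·ln10/(−ln 0.9372676) = 6.90776/0.0647864 = 106.624; m = ⌈106.624⌉ = 107.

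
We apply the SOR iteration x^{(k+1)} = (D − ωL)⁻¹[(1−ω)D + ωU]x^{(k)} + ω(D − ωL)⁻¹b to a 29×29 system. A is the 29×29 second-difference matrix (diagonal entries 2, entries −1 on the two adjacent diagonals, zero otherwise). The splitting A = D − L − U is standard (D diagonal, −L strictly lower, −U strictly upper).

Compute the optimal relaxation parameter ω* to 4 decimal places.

ω* = 1.8107

B_J for the 29×29 system has eigenvalues cos(kπ/30); ρ_J = cos(π/30) = 0.9945.
√(1 − cos²(π/30)) = sin(π/30) ≈ 0.10453.
Young: ω* = 2/(1+√(1−ρ_J²)) = 2/(1+0.10453) = 2/1.10453 = 1.8107.
ρ_SOR = ω* − 1 ≈ 0.8107.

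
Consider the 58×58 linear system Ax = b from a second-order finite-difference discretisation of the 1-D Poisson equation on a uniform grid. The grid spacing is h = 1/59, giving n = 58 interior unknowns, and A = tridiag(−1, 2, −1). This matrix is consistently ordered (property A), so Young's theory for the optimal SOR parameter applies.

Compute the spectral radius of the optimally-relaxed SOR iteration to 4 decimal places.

n=58: λ(B_J) = 1 − λ(A)/2 = cos(kπ/59); k=1 gives ρ_J = 0.9986.
√(1−ρ_J²) = |sin(π/59)| = 0.05322
[ω*] 2 ÷ (1 + 0.05322) = 2 ÷ 1.05322 = 1.8989.
Hence ρ(B_{ω*}) = 1.8989 − 1 = 0.8989.

ρ_SOR = 0.8989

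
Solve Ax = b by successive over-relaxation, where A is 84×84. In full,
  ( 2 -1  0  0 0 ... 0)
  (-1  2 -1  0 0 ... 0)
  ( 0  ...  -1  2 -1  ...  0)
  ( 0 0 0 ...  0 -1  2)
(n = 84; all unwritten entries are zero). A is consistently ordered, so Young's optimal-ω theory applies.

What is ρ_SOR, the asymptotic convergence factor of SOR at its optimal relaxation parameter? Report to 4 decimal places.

ρ_SOR = 0.9287

n=84: λ(B_J) = 1 − λ(A)/2 = cos(kπ/85); k=1 gives ρ_J = 0.9993.
√(1−ρ_J²) = |sin(π/85)| = 0.03695
[ω*] 2 ÷ (1 + 0.03695) = 2 ÷ 1.03695 = 1.9287.
ρ_SOR = ω* − 1 = 1.9287 − 1 = 0.9287.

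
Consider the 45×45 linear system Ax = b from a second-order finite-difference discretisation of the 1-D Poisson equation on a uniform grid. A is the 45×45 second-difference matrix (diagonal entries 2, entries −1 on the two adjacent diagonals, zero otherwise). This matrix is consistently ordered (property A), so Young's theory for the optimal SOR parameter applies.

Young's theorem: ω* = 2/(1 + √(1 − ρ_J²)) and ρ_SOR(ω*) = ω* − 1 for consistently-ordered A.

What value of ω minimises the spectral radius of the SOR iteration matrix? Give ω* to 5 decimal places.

ω* = 1.87223

½·tridiag(1,0,1) at n=45: λ_k = cos(kπ/46); max |λ| at k=1 ⇒ ρ_J = cos(π/46) ≈ 0.99767.
√(1−ρ_J²) simplifies to sin(π/46) = 0.068242.
ω* = 2/(1 + 0.068242) = 2/1.068242 = 1.87223.
Hence ρ(B_{ω*}) = 1.87223 − 1 = 0.87223.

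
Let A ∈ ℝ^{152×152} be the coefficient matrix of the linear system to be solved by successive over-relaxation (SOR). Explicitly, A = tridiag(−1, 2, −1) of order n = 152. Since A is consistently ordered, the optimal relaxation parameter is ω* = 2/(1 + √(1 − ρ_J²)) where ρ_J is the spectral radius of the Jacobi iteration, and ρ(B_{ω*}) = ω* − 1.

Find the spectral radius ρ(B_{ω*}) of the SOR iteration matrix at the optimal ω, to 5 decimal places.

ρ_SOR = 0.95976

[ρ_J] n=152: ρ(B_J) = cos(π/(n+1)) = cos(π/153) = 0.99979.
root = sin(π/153) = 0.020532  (since 1−cos² = sin²).
So ω* = 2/1.020532 = 1.95976 (Young).
ρ_SOR = ω* − 1 = 1.95976 − 1 = 0.95976.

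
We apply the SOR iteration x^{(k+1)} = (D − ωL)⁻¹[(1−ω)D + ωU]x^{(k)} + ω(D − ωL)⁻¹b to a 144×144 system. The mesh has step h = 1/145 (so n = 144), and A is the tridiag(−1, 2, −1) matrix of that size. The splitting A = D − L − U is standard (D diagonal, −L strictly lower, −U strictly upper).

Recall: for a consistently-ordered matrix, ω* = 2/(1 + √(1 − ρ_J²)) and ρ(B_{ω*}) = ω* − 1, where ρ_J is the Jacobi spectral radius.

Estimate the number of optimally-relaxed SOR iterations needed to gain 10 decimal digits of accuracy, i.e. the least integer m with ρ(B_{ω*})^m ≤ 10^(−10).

n=144: λ(B_J) = 1 − λ(A)/2 = cos(kπ/145); k=1 gives ρ_J = 0.9997653.
root = sin(π/145) = 0.0216645  (since 1−cos² = sin²).
Then 2/(1+√(1−ρ_J²)) = 2/(1+0.0216645); ω* = 2/1.0216645 = 1.9575898.
ρ_SOR = ω* − 1 ≈ 0.9575898.
ρ_SOR^m ≤ 10^(−10) ⇔ m ≥ 10·ln10/(−ln 0.9575898) = 23.0259/0.0433358 = 531.337; m = ⌈531.337⌉ = 532.

m = 532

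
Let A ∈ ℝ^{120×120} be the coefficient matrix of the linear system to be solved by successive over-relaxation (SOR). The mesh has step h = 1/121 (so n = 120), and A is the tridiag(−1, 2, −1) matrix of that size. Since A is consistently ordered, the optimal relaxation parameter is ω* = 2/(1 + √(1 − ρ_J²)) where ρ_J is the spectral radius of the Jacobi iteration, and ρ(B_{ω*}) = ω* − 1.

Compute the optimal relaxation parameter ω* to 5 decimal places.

ω* = 1.94939

ρ_J = max_k |cos(kπ/121)| = cos(π/121) = 0.99966
1 − cos²(π/121) = sin²(π/121) ⇒ √(1−ρ_J²) = sin(π/121) = 0.025961.
Then 2/(1+√(1−ρ_J²)) = 2/(1+0.025961); ω* = 2/1.025961 = 1.94939.
and ρ(B_{ω*}) = 1.94939 − 1 = 0.94939.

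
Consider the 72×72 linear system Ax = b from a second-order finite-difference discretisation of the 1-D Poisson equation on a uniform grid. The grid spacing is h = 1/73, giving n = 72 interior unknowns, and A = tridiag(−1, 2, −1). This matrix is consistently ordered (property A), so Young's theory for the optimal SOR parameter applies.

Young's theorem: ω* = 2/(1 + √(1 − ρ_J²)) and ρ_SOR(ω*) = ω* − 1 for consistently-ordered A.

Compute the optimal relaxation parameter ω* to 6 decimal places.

ω* = 1.917505

½·tridiag(1,0,1) at n=72: λ_k = cos(kπ/73); max |λ| at k=1 ⇒ ρ_J = cos(π/73) ≈ 0.999074.
√(1−ρ_J²) simplifies to sin(π/73) = 0.0430222.
[ω*] 2 ÷ (1 + 0.0430222) = 2 ÷ 1.0430222 = 1.917505.
ρ_SOR = ω* − 1 = 1.917505 − 1 = 0.917505.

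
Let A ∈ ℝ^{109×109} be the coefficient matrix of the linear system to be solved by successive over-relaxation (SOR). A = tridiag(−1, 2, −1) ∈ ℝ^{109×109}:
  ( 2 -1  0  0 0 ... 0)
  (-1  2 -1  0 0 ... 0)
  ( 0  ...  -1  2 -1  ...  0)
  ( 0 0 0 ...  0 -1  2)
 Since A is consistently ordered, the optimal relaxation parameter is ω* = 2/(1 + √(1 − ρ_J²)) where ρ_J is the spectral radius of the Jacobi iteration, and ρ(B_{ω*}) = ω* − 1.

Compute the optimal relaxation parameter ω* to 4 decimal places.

½·tridiag(1,0,1) at n=109: λ_k = cos(kπ/110); max |λ| at k=1 ⇒ ρ_J = cos(π/110) ≈ 0.9996.
√(1−ρ_J²) = |sin(π/110)| = 0.02856
Then 2/(1+√(1−ρ_J²)) = 2/(1+0.02856); ω* = 2/1.02856 = 1.9445.
and ρ(B_{ω*}) = 1.9445 − 1 = 0.9445.

ω* = 1.9445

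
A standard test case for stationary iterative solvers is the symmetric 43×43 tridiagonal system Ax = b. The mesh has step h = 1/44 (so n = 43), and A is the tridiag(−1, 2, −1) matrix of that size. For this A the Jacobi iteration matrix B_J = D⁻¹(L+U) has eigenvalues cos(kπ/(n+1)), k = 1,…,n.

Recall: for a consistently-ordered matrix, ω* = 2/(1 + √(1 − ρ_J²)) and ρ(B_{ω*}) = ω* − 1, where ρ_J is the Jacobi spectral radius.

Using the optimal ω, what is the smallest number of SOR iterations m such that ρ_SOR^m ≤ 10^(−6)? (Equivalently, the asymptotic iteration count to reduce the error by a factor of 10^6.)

n=43: λ(B_J) = 1 − λ(A)/2 = cos(kπ/44); k=1 gives ρ_J = 0.9974521.
√(1 − cos²(π/44)) = sin(π/44) ≈ 0.0713392.
Young: ω* = 2/(1+√(1−ρ_J²)) = 2/(1+0.0713392) = 2/1.0713392 = 1.8668224.
ρ(B_{ω*}) = ω*−1 = 0.8668224
6·ln10 = 13.8155; −ln(0.8668224) = 0.142921; m = ⌈13.8155/0.142921⌉ = ⌈96.665⌉ = 97.

m = 97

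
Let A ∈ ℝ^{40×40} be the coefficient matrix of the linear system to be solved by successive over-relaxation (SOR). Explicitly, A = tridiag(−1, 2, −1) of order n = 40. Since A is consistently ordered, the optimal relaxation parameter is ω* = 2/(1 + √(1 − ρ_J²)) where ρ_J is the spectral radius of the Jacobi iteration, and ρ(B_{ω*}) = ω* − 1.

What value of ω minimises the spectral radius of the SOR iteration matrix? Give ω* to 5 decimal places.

ω* = 1.85779

B_J for the 40×40 system has eigenvalues cos(kπ/41); ρ_J = cos(π/41) = 0.99707.
√(1−ρ_J²) simplifies to sin(π/41) = 0.076549.
ω* = 2/(1+0.076549) = 1.85779
ρ_SOR = ω* − 1 ≈ 0.85779.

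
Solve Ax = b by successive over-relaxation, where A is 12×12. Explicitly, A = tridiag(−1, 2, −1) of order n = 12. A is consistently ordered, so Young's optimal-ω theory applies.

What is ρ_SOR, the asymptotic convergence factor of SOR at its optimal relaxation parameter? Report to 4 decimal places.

spectrum of D⁻¹(L+U) = {cos(kπ/13) : 1≤k≤12}; ρ_J = cos(π/13) = 0.9709.
root = sin(π/13) = 0.23932  (since 1−cos² = sin²).
Young: ω* = 2/(1+√(1−ρ_J²)) = 2/(1+0.23932) = 2/1.23932 = 1.6138.
Hence ρ(B_{ω*}) = 1.6138 − 1 = 0.6138.

ρ_SOR = 0.6138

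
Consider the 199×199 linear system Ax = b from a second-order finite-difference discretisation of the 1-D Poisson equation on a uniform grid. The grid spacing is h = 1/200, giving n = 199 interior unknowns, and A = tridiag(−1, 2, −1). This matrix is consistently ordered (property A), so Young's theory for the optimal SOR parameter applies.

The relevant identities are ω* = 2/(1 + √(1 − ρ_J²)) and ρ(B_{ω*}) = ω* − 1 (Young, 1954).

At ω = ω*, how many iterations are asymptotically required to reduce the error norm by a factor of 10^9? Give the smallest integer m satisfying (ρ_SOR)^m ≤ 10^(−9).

[ρ_J] n=199: ρ(B_J) = cos(π/(n+1)) = cos(π/200) = 0.9998766.
√(1−ρ_J²) = |sin(π/200)| = 0.0157073
Then 2/(1+√(1−ρ_J²)) = 2/(1+0.0157073); ω* = 2/1.0157073 = 1.9690712.
[ρ_SOR] ω* − 1 = 0.9690712.
Need (0.9690712)^m ≤ 10^(−9): m ≥ 9·ln10/|ln 0.9690712| = 20.7233/0.0314172 = 659.616 ⇒ m = 660.

m = 660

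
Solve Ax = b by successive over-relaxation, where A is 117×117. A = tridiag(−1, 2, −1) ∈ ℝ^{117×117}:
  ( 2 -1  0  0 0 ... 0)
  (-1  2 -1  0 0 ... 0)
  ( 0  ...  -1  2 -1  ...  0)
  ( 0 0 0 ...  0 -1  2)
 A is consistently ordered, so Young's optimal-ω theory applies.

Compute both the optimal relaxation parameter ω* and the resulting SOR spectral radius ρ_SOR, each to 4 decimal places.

ρ_J = max_k |cos(kπ/118)| = cos(π/118) = 0.9996
√(1−ρ_J²) simplifies to sin(π/118) = 0.02662.
ω* = 2 / (1 + 0.02662) = 2 / 1.02662 ≈ 1.9481.
At ω = 1.9481 every |λ(B_ω)| = ω−1, so ρ_SOR = 0.9481.

ω* = 1.9481, ρ_SOR = 0.9481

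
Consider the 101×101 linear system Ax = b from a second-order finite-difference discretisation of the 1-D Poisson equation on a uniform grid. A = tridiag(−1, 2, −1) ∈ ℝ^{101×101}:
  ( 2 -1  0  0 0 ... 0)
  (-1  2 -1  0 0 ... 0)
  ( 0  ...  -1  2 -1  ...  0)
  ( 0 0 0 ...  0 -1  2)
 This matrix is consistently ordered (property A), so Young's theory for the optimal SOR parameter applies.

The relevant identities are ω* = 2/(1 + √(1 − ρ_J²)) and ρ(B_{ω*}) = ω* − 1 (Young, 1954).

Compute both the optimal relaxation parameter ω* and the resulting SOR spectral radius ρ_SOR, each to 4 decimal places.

ω* = 1.9402, ρ_SOR = 0.9402

[ρ_J] n=101: ρ(B_J) = cos(π/(n+1)) = cos(π/102) = 0.9995.
√(1−ρ_J²) = |sin(π/102)| = 0.03080
ω* = 2 / (1 + 0.03080) = 2 / 1.03080 ≈ 1.9402.
and ρ(B_{ω*}) = 1.9402 − 1 = 0.9402.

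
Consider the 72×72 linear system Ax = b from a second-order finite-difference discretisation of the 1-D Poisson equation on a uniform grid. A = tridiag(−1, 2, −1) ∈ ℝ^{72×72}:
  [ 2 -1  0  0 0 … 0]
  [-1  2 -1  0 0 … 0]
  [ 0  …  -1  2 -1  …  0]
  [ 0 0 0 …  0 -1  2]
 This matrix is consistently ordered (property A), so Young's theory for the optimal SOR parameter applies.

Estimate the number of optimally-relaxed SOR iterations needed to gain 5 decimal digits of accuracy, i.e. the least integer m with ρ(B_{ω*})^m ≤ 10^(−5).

[ρ_J] n=72: ρ(B_J) = cos(π/(n+1)) = cos(π/73) = 0.9990741.
√(1−ρ_J²) simplifies to sin(π/73) = 0.0430222.
ω* = 2/(1+0.0430222) = 1.9175047
ρ(B_{ω*}) = ω*−1 = 0.9175047
m ≥ 5·ln10 / (−ln 0.9175047) = 133.719; smallest integer m = 134.

m = 134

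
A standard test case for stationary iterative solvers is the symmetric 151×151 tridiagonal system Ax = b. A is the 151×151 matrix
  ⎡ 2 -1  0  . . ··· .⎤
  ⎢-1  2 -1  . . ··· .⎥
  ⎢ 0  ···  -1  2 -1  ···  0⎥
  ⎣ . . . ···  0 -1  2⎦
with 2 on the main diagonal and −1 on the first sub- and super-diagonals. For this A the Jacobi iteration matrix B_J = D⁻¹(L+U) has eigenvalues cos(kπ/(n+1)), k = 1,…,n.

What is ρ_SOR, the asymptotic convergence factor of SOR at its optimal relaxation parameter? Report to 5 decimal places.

spectrum of D⁻¹(L+U) = {cos(kπ/152) : 1≤k≤151}; ρ_J = cos(π/152) = 0.99979.
1 − cos²(π/152) = sin²(π/152) ⇒ √(1−ρ_J²) = sin(π/152) = 0.020667.
Then 2/(1+√(1−ρ_J²)) = 2/(1+0.020667); ω* = 2/1.020667 = 1.95950.
ρ_SOR = ω* − 1 ≈ 0.95950.

ρ_SOR = 0.95950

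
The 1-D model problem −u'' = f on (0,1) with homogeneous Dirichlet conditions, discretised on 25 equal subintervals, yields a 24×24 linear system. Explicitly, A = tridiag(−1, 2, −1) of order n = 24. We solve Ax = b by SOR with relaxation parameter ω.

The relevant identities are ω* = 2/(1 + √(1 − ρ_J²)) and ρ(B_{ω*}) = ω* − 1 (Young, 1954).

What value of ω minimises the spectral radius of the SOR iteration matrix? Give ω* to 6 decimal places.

ω* = 1.777251

[ρ_J] n=24: ρ(B_J) = cos(π/(n+1)) = cos(π/25) = 0.992115.
√(1−ρ_J²) = |sin(π/25)| = 0.1253332
So ω* = 2/1.1253332 = 1.777251 (Young).
At ω = 1.777251 every |λ(B_ω)| = ω−1, so ρ_SOR = 0.777251.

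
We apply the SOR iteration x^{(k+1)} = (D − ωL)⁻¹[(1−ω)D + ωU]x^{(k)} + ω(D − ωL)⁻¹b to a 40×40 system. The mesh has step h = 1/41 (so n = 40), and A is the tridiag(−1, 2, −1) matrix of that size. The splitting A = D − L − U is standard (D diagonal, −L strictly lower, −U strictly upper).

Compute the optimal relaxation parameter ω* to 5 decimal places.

With n=40, ρ(Jacobi) = cos(π/41) = 0.99707.
√(1−ρ_J²) simplifies to sin(π/41) = 0.076549.
ω* = 2/(1 + 0.076549) = 2/1.076549 = 1.85779.
ρ(B_{ω*}) = ω*−1 = 0.85779

ω* = 1.85779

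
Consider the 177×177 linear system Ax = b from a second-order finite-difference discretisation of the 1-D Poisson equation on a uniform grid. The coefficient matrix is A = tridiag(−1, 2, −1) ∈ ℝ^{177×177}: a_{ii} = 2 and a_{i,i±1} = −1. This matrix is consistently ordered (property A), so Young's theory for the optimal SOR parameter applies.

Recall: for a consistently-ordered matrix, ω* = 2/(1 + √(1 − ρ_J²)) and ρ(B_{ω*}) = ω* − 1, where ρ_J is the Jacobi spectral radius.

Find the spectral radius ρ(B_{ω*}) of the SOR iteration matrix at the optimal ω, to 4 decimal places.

ρ_SOR = 0.9653

½·tridiag(1,0,1) at n=177: λ_k = cos(kπ/178); max |λ| at k=1 ⇒ ρ_J = cos(π/178) ≈ 0.9998.
√(1−ρ_J²) simplifies to sin(π/178) = 0.01765.
ω* = 2/(1+0.01765) = 1.9653
and ρ(B_{ω*}) = 1.9653 − 1 = 0.9653.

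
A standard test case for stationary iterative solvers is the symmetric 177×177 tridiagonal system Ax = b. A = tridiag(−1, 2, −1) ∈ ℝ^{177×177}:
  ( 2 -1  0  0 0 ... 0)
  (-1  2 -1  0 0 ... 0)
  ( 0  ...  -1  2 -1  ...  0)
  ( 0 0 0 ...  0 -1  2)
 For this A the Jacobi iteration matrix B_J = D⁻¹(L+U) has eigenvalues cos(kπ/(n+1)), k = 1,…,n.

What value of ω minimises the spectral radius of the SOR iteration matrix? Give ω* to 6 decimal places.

ω* = 1.965315

With n=177, ρ(Jacobi) = cos(π/178) = 0.999844.
1 − cos²(π/178) = sin²(π/178) ⇒ √(1−ρ_J²) = sin(π/178) = 0.0176485.
Young: ω* = 2/(1+√(1−ρ_J²)) = 2/(1+0.0176485) = 2/1.0176485 = 1.965315.
and ρ(B_{ω*}) = 1.965315 − 1 = 0.965315.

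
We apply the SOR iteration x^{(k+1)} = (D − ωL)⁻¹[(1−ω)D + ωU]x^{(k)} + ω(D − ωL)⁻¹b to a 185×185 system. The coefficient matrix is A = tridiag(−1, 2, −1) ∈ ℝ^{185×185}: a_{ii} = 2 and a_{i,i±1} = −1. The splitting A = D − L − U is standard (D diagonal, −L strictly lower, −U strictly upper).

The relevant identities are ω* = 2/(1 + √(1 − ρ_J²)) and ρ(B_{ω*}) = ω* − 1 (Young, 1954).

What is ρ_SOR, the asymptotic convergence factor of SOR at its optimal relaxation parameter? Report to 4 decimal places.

ρ_J = max_k |cos(kπ/186)| = cos(π/186) = 0.9999
√(1−ρ_J²) = |sin(π/186)| = 0.01689
ω* = 2/(1 + 0.01689) = 2/1.01689 = 1.9668.
and ρ(B_{ω*}) = 1.9668 − 1 = 0.9668.

ρ_SOR = 0.9668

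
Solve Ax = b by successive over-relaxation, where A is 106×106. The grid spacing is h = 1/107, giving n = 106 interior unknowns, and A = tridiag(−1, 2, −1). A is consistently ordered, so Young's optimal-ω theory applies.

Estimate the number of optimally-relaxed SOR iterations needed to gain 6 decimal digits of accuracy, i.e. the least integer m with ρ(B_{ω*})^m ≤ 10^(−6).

m = 236

[ρ_J] n=106: ρ(B_J) = cos(π/(n+1)) = cos(π/107) = 0.9995690.
root = sin(π/107) = 0.0293565  (since 1−cos² = sin²).
ω* = 2/(1 + 0.0293565) = 2/1.0293565 = 1.9429615.
ρ_SOR = ω* − 1 ≈ 0.9429615.
Need (0.9429615)^m ≤ 10^(−6): m ≥ 6·ln10/|ln 0.9429615| = 13.8155/0.0587298 = 235.238 ⇒ m = 236.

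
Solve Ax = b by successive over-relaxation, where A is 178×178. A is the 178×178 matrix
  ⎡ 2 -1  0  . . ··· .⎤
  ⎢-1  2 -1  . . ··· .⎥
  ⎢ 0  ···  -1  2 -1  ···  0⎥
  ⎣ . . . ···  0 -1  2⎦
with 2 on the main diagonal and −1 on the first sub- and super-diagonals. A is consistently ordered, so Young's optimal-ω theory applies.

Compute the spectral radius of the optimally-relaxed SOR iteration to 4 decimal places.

ρ_SOR = 0.9655

[ρ_J] n=178: ρ(B_J) = cos(π/(n+1)) = cos(π/179) = 0.9998.
1 − cos²(π/179) = sin²(π/179) ⇒ √(1−ρ_J²) = sin(π/179) = 0.01755.
ω* = 2/(1+0.01755) = 1.9655
At ω = 1.9655 every |λ(B_ω)| = ω−1, so ρ_SOR = 0.9655.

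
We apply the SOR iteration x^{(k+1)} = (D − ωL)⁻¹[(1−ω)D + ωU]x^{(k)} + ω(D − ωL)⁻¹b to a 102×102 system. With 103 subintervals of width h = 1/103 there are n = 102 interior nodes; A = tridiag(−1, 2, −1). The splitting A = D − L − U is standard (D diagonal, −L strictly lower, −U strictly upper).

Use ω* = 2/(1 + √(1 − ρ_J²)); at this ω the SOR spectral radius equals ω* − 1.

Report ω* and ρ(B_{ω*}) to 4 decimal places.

spectrum of D⁻¹(L+U) = {cos(kπ/103) : 1≤k≤102}; ρ_J = cos(π/103) = 0.9995.
root = sin(π/103) = 0.03050  (since 1−cos² = sin²).
Then 2/(1+√(1−ρ_J²)) = 2/(1+0.03050); ω* = 2/1.03050 = 1.9408.
ρ_SOR = ω* − 1 = 1.9408 − 1 = 0.9408.

ω* = 1.9408, ρ_SOR = 0.9408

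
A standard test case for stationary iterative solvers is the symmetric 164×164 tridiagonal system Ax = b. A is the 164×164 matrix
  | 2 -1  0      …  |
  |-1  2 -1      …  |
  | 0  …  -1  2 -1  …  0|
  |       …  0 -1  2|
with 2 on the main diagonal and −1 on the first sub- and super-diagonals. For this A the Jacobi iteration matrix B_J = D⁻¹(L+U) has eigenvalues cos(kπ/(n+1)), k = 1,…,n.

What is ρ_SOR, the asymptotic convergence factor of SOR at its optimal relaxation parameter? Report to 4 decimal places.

ρ_SOR = 0.9626

n=164: λ(B_J) = 1 − λ(A)/2 = cos(kπ/165); k=1 gives ρ_J = 0.9998.
root = sin(π/165) = 0.01904  (since 1−cos² = sin²).
Then 2/(1+√(1−ρ_J²)) = 2/(1+0.01904); ω* = 2/1.01904 = 1.9626.
and ρ(B_{ω*}) = 1.9626 − 1 = 0.9626.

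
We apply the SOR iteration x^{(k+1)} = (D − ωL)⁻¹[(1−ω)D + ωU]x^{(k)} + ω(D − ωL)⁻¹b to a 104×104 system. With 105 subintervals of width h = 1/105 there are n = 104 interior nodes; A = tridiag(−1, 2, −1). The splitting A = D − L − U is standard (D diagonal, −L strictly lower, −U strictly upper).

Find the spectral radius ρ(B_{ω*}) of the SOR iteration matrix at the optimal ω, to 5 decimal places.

½·tridiag(1,0,1) at n=104: λ_k = cos(kπ/105); max |λ| at k=1 ⇒ ρ_J = cos(π/105) ≈ 0.99955.
√(1 − cos²(π/105)) = sin(π/105) ≈ 0.029915.
ω* = 2 / (1 + 0.029915) = 2 / 1.029915 ≈ 1.94191.
and ρ(B_{ω*}) = 1.94191 − 1 = 0.94191.

ρ_SOR = 0.94191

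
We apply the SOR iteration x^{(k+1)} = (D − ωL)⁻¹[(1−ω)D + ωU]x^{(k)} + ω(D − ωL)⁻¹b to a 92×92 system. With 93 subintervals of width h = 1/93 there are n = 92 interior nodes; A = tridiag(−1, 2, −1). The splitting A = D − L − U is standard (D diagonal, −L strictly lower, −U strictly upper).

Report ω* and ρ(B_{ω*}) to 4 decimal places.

ω* = 1.9347, ρ_SOR = 0.9347

spectrum of D⁻¹(L+U) = {cos(kπ/93) : 1≤k≤92}; ρ_J = cos(π/93) = 0.9994.
√(1−ρ_J²) = |sin(π/93)| = 0.03377
Young: ω* = 2/(1+√(1−ρ_J²)) = 2/(1+0.03377) = 2/1.03377 = 1.9347.
ρ_SOR = ω* − 1 ≈ 0.9347.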